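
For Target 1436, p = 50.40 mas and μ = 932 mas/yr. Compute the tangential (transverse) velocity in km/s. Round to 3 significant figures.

d = 1/p = 1/0.05040″ = 19.841 pc.
μ = 932 mas/yr = 0.932 ″/yr.
v_t = 4.74 × μ × d = 4.74 × 0.932 × 19.841 = 87.651 km/s.

87.7 km/s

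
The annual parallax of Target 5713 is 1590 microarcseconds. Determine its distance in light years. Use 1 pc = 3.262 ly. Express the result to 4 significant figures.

p = 1590 microarcseconds = 0.001590 arcsec.
d = 1/p = 1/0.001590 = 628.93 pc.
In light-years: 628.93 × 3.262 = 2051.6 ly.

2052 light years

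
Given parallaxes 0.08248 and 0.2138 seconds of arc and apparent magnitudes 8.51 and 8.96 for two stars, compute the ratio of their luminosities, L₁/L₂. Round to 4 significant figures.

L₁/L₂ = 10.17

d₁ = 1/p₁ = 1/0.08248″ = 12.124 pc; d₂ = 1/p₂ = 1/0.2138″ = 4.6773 pc.
M₁ = m₁ − 5 log₁₀ d₁ + 5 = 8.51 − 5.4182 + 5 = 8.0918.
M₂ = 8.96 − 3.3500 + 5 = 10.6100.
L₁/L₂ = 10^(0.4(M₂ − M₁)) = 10^(0.4 × 2.5182) = 10^1.00728 = 10.169.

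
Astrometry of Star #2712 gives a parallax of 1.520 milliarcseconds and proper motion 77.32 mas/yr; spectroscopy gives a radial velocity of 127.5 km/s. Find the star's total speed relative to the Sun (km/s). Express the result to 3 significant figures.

273 km/s

d = 1/p = 1/0.001520″ = 657.89 pc.
μ = 77.32 mas/yr = 0.07732 ″/yr.
v_t = 4.740 μ d = 4.740 × 0.07732 × 657.89 = 241.11 km/s.
v = √(v_r² + v_t²) = √(127.5² + 241.11²) = √74390.3 = 272.75 km/s.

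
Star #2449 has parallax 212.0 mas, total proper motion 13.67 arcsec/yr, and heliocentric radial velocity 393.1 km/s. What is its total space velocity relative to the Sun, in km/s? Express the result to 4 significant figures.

497.9 km/s

d = 1/p = 1/0.2120″ = 4.717 pc.
v_t = 4.740 μ d = 4.740 × 13.67 × 4.717 = 305.64 km/s.
v = √(v_r² + v_t²) = √(393.1² + 305.64²) = √247943 = 497.94 km/s.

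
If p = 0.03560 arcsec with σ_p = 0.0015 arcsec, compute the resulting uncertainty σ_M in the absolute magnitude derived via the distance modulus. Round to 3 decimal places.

σ_M = 0.091 mag

M = m − 5 log₁₀ d + 5 = m + 5 log₁₀ p + 5, so ∂M/∂p = 5/(p ln 10).
σ_M = (5/ln 10) · (σ_p/p) = 2.1715 × 0.0015/0.03560 = 2.1715 × 0.042135 = 0.091496.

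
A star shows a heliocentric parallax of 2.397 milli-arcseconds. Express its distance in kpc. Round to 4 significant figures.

0.4172 kpc

p = 2.397 milli-arcseconds = 0.002397 arcsec.
d = 1/p = 1/0.002397 = 417.19 pc.
= 0.41719 kpc.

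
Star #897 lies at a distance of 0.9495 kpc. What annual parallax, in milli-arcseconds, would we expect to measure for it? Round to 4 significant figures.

d = 0.9495 kpc = 949.5 pc.
p = 1/d = 1/949.5 = 0.0010532 arcsec.
= 0.0010532 × 1000 = 1.0532 mas.

1.053 mas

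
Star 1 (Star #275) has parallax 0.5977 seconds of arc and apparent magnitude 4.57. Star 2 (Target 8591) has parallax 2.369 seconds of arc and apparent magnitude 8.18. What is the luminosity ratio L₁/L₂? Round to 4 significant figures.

L₁/L₂ = 436.7

d₁ = 1/p₁ = 1/0.5977″ = 1.6731 pc; d₂ = 1/p₂ = 1/2.369″ = 0.42212 pc.
M₁ = m₁ − 5 log₁₀ d₁ + 5 = 4.57 − 1.1176 + 5 = 8.4524.
M₂ = 8.18 − (-1.8728) + 5 = 15.0528.
L₁/L₂ = 10^(0.4(M₂ − M₁)) = 10^(0.4 × 6.6004) = 10^2.64016 = 436.68.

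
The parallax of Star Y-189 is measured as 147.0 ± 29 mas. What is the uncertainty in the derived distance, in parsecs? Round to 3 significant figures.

1.34 pc

d = 1/p, so σ_d = σ_p / p².
σ_d = 0.0290 / (0.1470)² = 0.0290 / 0.021609 = 1.342 pc.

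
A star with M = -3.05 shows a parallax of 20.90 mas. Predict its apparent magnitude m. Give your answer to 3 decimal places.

d = 1/p = 1/0.02090″ = 47.847 pc.
m − M = 5 log₁₀ d − 5 = 5 log₁₀(47.847) − 5 = 8.3993 − 5 = 3.3993.
m = M + (m − M) = -3.05 + 3.3993 = 0.349.

m = 0.349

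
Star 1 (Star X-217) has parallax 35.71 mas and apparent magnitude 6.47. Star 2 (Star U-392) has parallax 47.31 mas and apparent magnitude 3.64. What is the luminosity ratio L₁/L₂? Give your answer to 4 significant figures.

L₁/L₂ = 0.1295

d₁ = 1/p₁ = 1/0.03571″ = 28.003 pc; d₂ = 1/p₂ = 1/0.04731″ = 21.137 pc.
M₁ = m₁ − 5 log₁₀ d₁ + 5 = 6.47 − 7.2360 + 5 = 4.2340.
M₂ = 3.64 − 6.6252 + 5 = 2.0148.
L₁/L₂ = 10^(0.4(M₂ − M₁)) = 10^(0.4 × (-2.2192)) = 10^(-0.88768) = 0.12951.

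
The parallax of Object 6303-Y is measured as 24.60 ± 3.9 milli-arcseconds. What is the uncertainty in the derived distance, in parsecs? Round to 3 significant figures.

6.44 pc

d = 1/p, so σ_d = σ_p / p².
σ_d = 0.00390 / (0.02460)² = 0.00390 / 0.00060516 = 6.4446 pc.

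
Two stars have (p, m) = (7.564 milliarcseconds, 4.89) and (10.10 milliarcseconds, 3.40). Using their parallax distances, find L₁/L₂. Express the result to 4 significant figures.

L₁/L₂ = 0.4520

d₁ = 1/p₁ = 1/0.007564″ = 132.21 pc; d₂ = 1/p₂ = 1/0.01010″ = 99.01 pc.
M₁ = m₁ − 5 log₁₀ d₁ + 5 = 4.89 − 10.6063 + 5 = -0.7163.
M₂ = 3.40 − 9.9784 + 5 = -1.5784.
L₁/L₂ = 10^(0.4(M₂ − M₁)) = 10^(0.4 × (-0.8621)) = 10^(-0.34484) = 0.45202.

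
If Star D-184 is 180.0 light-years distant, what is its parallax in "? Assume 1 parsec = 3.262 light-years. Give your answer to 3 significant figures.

0.0181 "

d = 180.0 ly ÷ 3.262 = 55.181 pc.
p = 1/d = 1/55.181 = 0.018122 arcsec.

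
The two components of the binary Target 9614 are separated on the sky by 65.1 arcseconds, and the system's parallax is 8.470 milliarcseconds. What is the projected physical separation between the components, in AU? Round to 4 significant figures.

d = 1/p = 1/0.008470″ = 118.06 pc.
At distance d (pc), an angle of θ arcsec spans θ·d AU: s = 65.1 × 118.06 = 7685.7 AU.

7686 AU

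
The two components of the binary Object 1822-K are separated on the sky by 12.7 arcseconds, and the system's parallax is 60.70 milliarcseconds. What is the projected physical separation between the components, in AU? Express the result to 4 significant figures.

209.2 AU

d = 1/p = 1/0.06070″ = 16.474 pc.
At distance d (pc), an angle of θ arcsec spans θ·d AU: s = 12.7 × 16.474 = 209.22 AU.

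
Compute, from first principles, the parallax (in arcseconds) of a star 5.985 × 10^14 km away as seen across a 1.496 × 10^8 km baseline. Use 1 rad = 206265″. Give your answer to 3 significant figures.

0.0516 arcsec

θ ≈ B/d = (1.496 × 10^8) / (5.985 × 10^14) = 2.4996 × 10^-7 rad.
In arcseconds: 2.4996 × 10^-7 × 206265 = 0.051558″.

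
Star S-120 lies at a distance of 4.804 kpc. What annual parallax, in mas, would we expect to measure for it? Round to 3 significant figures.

d = 4.804 kpc = 4804 pc.
p = 1/d = 1/4804 = 0.00020816 arcsec.
= 0.00020816 × 1000 = 0.20816 mas.

0.208 mas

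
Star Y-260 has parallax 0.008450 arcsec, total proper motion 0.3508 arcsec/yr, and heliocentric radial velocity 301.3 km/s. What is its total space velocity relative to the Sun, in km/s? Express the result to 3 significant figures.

360 km/s

d = 1/p = 1/0.008450″ = 118.34 pc.
v_t = 4.740 μ d = 4.740 × 0.3508 × 118.34 = 196.77 km/s.
v = √(v_r² + v_t²) = √(301.3² + 196.77²) = √129500 = 359.86 km/s.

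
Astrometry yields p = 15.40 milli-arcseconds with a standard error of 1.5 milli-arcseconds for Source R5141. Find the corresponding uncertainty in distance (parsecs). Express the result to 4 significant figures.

6.325 pc

d = 1/p, so σ_d = σ_p / p².
σ_d = 0.00150 / (0.01540)² = 0.00150 / 0.00023716 = 6.3248 pc.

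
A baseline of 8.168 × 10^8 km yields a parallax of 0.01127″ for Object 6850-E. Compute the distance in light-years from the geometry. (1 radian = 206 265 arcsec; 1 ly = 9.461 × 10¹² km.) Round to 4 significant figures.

θ = 0.01127″ = 0.01127/206265 = 5.4638 × 10^-8 rad.
d = B/θ = (8.168 × 10^8) / (5.4638 × 10^-8) = 1.4949 × 10^16 km = (1.4949 × 10^16) / (9.461 × 10^12) ly = 1580.1 ly.

1580 ly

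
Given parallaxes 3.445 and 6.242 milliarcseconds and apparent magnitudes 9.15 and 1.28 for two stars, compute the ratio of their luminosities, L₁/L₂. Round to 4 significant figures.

d₁ = 1/p₁ = 1/0.003445″ = 290.28 pc; d₂ = 1/p₂ = 1/0.006242″ = 160.21 pc.
M₁ = m₁ − 5 log₁₀ d₁ + 5 = 9.15 − 12.3141 + 5 = 1.8359.
M₂ = 1.28 − 11.0234 + 5 = -4.7434.
L₁/L₂ = 10^(0.4(M₂ − M₁)) = 10^(0.4 × (-6.5793)) = 10^(-2.63172) = 0.002335.

L₁/L₂ = 0.002335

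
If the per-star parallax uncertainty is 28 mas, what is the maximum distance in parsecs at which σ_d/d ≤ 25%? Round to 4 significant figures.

8.929 pc

σ_d/d = σ_p/p, so the condition is σ_p/p ≤ 0.25, i.e. p ≥ σ_p/0.25.
p_min = 28/0.25 = 112 mas = 0.112 arcsec.
d_max = 1/p_min = 1/0.112 = 8.9286 pc.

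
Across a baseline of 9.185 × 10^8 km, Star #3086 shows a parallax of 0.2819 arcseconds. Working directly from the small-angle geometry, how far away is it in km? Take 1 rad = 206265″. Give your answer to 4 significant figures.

6.721 × 10^14 km

θ = 0.2819″ = 0.2819/206265 = 1.3667 × 10^-6 rad.
d = B/θ = (9.185 × 10^8) / (1.3667 × 10^-6) = 6.7206 × 10^14 km.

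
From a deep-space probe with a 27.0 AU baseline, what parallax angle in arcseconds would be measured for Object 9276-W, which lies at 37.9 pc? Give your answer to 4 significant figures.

0.7124 arcsec

p (arcsec) = B (AU) / d (pc).
p = 27.0 / 37.9 = 0.7124 arcsec.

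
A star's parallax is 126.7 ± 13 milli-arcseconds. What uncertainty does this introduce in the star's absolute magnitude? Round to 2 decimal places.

M = m − 5 log₁₀ d + 5 = m + 5 log₁₀ p + 5, so ∂M/∂p = 5/(p ln 10).
σ_M = (5/ln 10) · (σ_p/p) = 2.1715 × 13/126.7 = 2.1715 × 0.1026 = 0.2228.

σ_M = 0.22 mag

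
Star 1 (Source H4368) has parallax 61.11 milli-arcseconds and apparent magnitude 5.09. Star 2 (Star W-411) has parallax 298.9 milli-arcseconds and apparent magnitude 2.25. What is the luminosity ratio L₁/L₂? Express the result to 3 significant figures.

L₁/L₂ = 1.75

d₁ = 1/p₁ = 1/0.06111″ = 16.364 pc; d₂ = 1/p₂ = 1/0.2989″ = 3.3456 pc.
M₁ = m₁ − 5 log₁₀ d₁ + 5 = 5.09 − 6.0694 + 5 = 4.0206.
M₂ = 2.25 − 2.6224 + 5 = 4.6276.
L₁/L₂ = 10^(0.4(M₂ − M₁)) = 10^(0.4 × 0.6070) = 10^0.24280 = 1.749.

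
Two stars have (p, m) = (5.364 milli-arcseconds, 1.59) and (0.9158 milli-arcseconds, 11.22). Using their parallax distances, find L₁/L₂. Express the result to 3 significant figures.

L₁/L₂ = 207

d₁ = 1/p₁ = 1/0.005364″ = 186.43 pc; d₂ = 1/p₂ = 1/0.0009158″ = 1091.9 pc.
M₁ = m₁ − 5 log₁₀ d₁ + 5 = 1.59 − 11.3526 + 5 = -4.7626.
M₂ = 11.22 − 15.1909 + 5 = 1.0291.
L₁/L₂ = 10^(0.4(M₂ − M₁)) = 10^(0.4 × 5.7917) = 10^2.31668 = 207.34.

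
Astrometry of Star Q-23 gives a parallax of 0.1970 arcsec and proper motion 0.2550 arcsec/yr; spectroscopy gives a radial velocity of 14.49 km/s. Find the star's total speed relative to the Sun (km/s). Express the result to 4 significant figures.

15.74 km/s

d = 1/p = 1/0.1970″ = 5.0761 pc.
v_t = 4.740 μ d = 4.740 × 0.2550 × 5.0761 = 6.1355 km/s.
v = √(v_r² + v_t²) = √(14.49² + 6.1355²) = √247.604 = 15.735 km/s.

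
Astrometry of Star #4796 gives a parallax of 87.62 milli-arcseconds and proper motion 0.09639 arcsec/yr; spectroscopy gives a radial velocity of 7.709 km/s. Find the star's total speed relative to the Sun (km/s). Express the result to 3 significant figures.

d = 1/p = 1/0.08762″ = 11.413 pc.
v_t = 4.740 μ d = 4.740 × 0.09639 × 11.413 = 5.2145 km/s.
v = √(v_r² + v_t²) = √(7.709² + 5.2145²) = √86.6197 = 9.307 km/s.

9.31 km/s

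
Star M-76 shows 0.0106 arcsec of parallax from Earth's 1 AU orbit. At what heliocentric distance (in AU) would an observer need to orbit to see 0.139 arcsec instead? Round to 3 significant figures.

13.1 AU

Parallax scales linearly with baseline: p ∝ B, so B = p_target / p_Earth × 1 AU.
B = 0.139 / 0.0106 = 13.113 AU.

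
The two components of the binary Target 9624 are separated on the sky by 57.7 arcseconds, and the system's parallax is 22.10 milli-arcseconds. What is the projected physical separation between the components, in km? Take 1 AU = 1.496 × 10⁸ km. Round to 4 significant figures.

d = 1/p = 1/0.02210″ = 45.249 pc.
At distance d (pc), an angle of θ arcsec spans θ·d AU: s = 57.7 × 45.249 = 2610.9 AU.
= 2610.9 × 1.496 × 10⁸ km = 3.9059 × 10^11 km.

3.906 × 10^11 km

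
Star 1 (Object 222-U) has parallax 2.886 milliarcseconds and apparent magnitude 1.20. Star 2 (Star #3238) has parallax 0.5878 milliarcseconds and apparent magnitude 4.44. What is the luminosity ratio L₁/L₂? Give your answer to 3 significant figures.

d₁ = 1/p₁ = 1/0.002886″ = 346.5 pc; d₂ = 1/p₂ = 1/0.0005878″ = 1701.3 pc.
M₁ = m₁ − 5 log₁₀ d₁ + 5 = 1.20 − 12.6985 + 5 = -6.4985.
M₂ = 4.44 − 16.1539 + 5 = -6.7139.
L₁/L₂ = 10^(0.4(M₂ − M₁)) = 10^(0.4 × (-0.2154)) = 10^(-0.08616) = 0.82005.

L₁/L₂ = 0.820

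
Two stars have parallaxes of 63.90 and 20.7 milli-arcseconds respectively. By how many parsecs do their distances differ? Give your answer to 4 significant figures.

d_A = 1/0.06390″ = 15.649 pc; d_B = 1/0.02070″ = 48.309 pc.
|d_B − d_A| = |48.309 − 15.649| = 32.66 pc.

32.66 pc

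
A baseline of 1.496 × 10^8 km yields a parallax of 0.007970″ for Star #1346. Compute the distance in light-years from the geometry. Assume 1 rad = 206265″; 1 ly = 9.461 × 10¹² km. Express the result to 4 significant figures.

θ = 0.007970″ = 0.007970/206265 = 3.8640 × 10^-8 rad.
d = B/θ = (1.496 × 10^8) / (3.8640 × 10^-8) = 3.8716 × 10^15 km = (3.8716 × 10^15) / (9.461 × 10^12) ly = 409.22 ly.

409.2 ly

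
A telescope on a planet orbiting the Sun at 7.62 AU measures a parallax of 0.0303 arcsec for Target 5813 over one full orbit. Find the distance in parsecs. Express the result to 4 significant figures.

251.5 pc

With baseline B (in AU) and parallax p (in arcsec), d = B/p parsecs.
d = 7.62 / 0.0303 = 251.49 pc.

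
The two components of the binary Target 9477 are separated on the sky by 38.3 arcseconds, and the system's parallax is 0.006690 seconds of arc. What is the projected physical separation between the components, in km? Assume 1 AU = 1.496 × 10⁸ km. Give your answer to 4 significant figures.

d = 1/p = 1/0.006690″ = 149.48 pc.
At distance d (pc), an angle of θ arcsec spans θ·d AU: s = 38.3 × 149.48 = 5725.1 AU.
= 5725.1 × 1.496 × 10⁸ km = 8.5647 × 10^11 km.

8.565 × 10^11 km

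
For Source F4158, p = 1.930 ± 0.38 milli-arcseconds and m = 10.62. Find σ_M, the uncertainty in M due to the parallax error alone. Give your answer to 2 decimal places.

σ_M = 0.43 mag

M = m − 5 log₁₀ d + 5 = m + 5 log₁₀ p + 5, so ∂M/∂p = 5/(p ln 10).
σ_M = (5/ln 10) · (σ_p/p) = 2.1715 × 0.38/1.930 = 2.1715 × 0.19689 = 0.42755.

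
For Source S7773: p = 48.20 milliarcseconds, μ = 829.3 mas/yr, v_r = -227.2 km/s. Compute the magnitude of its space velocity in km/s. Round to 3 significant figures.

241 km/s

d = 1/p = 1/0.04820″ = 20.747 pc.
μ = 829.3 mas/yr = 0.8293 ″/yr.
v_t = 4.740 μ d = 4.740 × 0.8293 × 20.747 = 81.554 km/s.
v = √(v_r² + v_t²) = √((-227.2)² + 81.554²) = √58270.9 = 241.39 km/s.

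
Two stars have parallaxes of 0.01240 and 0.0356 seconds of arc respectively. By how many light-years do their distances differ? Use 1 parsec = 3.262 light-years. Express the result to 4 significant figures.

d_A = 1/0.01240″ = 80.645 pc; d_B = 1/0.03560″ = 28.09 pc.
|d_B − d_A| = |28.09 − 80.645| = 52.555 pc = 52.555 × 3.262 ly = 171.43 ly.

171.4 ly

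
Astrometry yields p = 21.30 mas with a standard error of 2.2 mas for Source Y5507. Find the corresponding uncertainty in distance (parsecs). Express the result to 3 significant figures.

d = 1/p, so σ_d = σ_p / p².
σ_d = 0.00220 / (0.02130)² = 0.00220 / 0.00045369 = 4.8491 pc.

4.85 pc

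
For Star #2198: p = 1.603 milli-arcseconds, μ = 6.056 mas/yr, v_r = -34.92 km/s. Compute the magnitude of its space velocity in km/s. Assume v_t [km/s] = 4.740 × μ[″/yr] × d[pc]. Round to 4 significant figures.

39.24 km/s

d = 1/p = 1/0.001603″ = 623.83 pc.
μ = 6.056 mas/yr = 0.006056 ″/yr.
v_t = 4.740 μ d = 4.740 × 0.006056 × 623.83 = 17.907 km/s.
v = √(v_r² + v_t²) = √((-34.92)² + 17.907²) = √1540.07 = 39.244 km/s.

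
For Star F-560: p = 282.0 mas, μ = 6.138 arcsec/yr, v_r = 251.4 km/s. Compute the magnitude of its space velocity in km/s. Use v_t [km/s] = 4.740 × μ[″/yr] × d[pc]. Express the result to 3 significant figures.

272 km/s

d = 1/p = 1/0.2820″ = 3.5461 pc.
v_t = 4.740 μ d = 4.740 × 6.138 × 3.5461 = 103.17 km/s.
v = √(v_r² + v_t²) = √(251.4² + 103.17²) = √73846 = 271.75 km/s.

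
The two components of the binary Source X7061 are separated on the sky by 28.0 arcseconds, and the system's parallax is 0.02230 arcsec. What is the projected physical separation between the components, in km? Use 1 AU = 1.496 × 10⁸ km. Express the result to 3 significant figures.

d = 1/p = 1/0.02230″ = 44.843 pc.
At distance d (pc), an angle of θ arcsec spans θ·d AU: s = 28.0 × 44.843 = 1255.6 AU.
= 1255.6 × 1.496 × 10⁸ km = 1.8784 × 10^11 km.

1.88 × 10^11 km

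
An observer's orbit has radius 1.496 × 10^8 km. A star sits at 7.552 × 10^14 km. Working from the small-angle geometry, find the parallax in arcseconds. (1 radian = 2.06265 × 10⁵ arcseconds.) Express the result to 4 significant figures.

0.04086 arcsec

θ ≈ B/d = (1.496 × 10^8) / (7.552 × 10^14) = 1.9809 × 10^-7 rad.
In arcseconds: 1.9809 × 10^-7 × 206265 = 0.040859″.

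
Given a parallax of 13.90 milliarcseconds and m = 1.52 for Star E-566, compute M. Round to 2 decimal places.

M = -2.76

d = 1/p = 1/0.01390″ = 71.942 pc.
m − M = 5 log₁₀(71.942) − 5 = 9.2849 − 5 = 4.2849.
M = m − (m − M) = 1.52 − 4.2849 = -2.76.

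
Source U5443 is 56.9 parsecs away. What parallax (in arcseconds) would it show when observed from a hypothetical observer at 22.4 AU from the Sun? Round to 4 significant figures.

p (arcsec) = B (AU) / d (pc).
p = 22.4 / 56.9 = 0.39367 arcsec.

0.3937 arcsec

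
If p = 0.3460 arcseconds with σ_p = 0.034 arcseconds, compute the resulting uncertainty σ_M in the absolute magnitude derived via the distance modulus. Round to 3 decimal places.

σ_M = 0.213 mag

M = m − 5 log₁₀ d + 5 = m + 5 log₁₀ p + 5, so ∂M/∂p = 5/(p ln 10).
σ_M = (5/ln 10) · (σ_p/p) = 2.1715 × 0.034/0.3460 = 2.1715 × 0.098266 = 0.21338.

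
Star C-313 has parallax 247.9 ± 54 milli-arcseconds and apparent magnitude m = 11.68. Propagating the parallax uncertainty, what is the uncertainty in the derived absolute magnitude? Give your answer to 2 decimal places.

σ_M = 0.47 mag

M = m − 5 log₁₀ d + 5 = m + 5 log₁₀ p + 5, so ∂M/∂p = 5/(p ln 10).
σ_M = (5/ln 10) · (σ_p/p) = 2.1715 × 54/247.9 = 2.1715 × 0.21783 = 0.47302.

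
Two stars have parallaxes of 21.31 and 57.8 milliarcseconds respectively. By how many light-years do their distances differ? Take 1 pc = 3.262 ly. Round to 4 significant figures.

96.64 ly

d_A = 1/0.02131″ = 46.926 pc; d_B = 1/0.05780″ = 17.301 pc.
|d_B − d_A| = |17.301 − 46.926| = 29.625 pc = 29.625 × 3.262 ly = 96.637 ly.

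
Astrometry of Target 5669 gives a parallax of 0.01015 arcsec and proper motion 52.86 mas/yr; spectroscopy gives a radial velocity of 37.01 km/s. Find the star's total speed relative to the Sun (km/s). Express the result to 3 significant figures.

44.5 km/s

d = 1/p = 1/0.01015″ = 98.522 pc.
μ = 52.86 mas/yr = 0.05286 ″/yr.
v_t = 4.740 μ d = 4.740 × 0.05286 × 98.522 = 24.685 km/s.
v = √(v_r² + v_t²) = √(37.01² + 24.685²) = √1979.09 = 44.487 km/s.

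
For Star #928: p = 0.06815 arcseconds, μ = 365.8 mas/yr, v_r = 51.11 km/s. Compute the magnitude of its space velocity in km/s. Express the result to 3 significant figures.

57.1 km/s

d = 1/p = 1/0.06815″ = 14.674 pc.
μ = 365.8 mas/yr = 0.3658 ″/yr.
v_t = 4.740 μ d = 4.740 × 0.3658 × 14.674 = 25.443 km/s.
v = √(v_r² + v_t²) = √(51.11² + 25.443²) = √3259.58 = 57.093 km/s.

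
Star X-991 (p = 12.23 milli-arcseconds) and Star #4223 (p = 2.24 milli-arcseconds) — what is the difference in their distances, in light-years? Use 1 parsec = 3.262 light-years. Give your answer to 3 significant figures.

d_A = 1/0.01223″ = 81.766 pc; d_B = 1/0.002240″ = 446.43 pc.
|d_B − d_A| = |446.43 − 81.766| = 364.66 pc = 364.66 × 3.262 ly = 1189.5 ly.

1190 ly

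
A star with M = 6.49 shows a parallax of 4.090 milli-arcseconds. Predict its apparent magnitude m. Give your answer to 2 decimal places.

m = 13.43

d = 1/p = 1/0.004090″ = 244.5 pc.
m − M = 5 log₁₀ d − 5 = 5 log₁₀(244.5) − 5 = 11.9414 − 5 = 6.9414.
m = M + (m − M) = 6.49 + 6.9414 = 13.43.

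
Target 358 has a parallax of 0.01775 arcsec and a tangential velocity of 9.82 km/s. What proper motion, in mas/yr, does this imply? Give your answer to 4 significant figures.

d = 1/p = 1/0.01775″ = 56.338 pc.
μ = v_t / (4.74 d) = 9.82 / (4.74 × 56.338) = 9.82 / 267.04 = 0.036774 ″/yr = 36.774 mas/yr.

36.77 mas/yr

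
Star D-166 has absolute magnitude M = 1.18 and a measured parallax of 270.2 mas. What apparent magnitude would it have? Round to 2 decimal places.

d = 1/p = 1/0.2702″ = 3.701 pc.
m − M = 5 log₁₀ d − 5 = 5 log₁₀(3.701) − 5 = 2.8416 − 5 = -2.1584.
m = M + (m − M) = 1.18 + (-2.1584) = -0.98.

m = -0.98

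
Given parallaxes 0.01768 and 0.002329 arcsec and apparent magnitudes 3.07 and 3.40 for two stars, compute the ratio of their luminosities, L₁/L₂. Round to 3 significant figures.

d₁ = 1/p₁ = 1/0.01768″ = 56.561 pc; d₂ = 1/p₂ = 1/0.002329″ = 429.37 pc.
M₁ = m₁ − 5 log₁₀ d₁ + 5 = 3.07 − 8.7626 + 5 = -0.6926.
M₂ = 3.40 − 13.1642 + 5 = -4.7642.
L₁/L₂ = 10^(0.4(M₂ − M₁)) = 10^(0.4 × (-4.0716)) = 10^(-1.62864) = 0.023516.

L₁/L₂ = 0.0235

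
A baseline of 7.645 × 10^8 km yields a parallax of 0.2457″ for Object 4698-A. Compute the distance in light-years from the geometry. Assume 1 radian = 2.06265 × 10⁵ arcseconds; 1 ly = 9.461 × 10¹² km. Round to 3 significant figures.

67.8 ly

θ = 0.2457″ = 0.2457/206265 = 1.1912 × 10^-6 rad.
d = B/θ = (7.645 × 10^8) / (1.1912 × 10^-6) = 6.4179 × 10^14 km = (6.4179 × 10^14) / (9.461 × 10^12) ly = 67.835 ly.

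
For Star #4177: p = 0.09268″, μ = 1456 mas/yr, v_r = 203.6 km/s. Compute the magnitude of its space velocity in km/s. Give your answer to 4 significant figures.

d = 1/p = 1/0.09268″ = 10.79 pc.
μ = 1456 mas/yr = 1.456 ″/yr.
v_t = 4.740 μ d = 4.740 × 1.456 × 10.79 = 74.467 km/s.
v = √(v_r² + v_t²) = √(203.6² + 74.467²) = √46998.3 = 216.79 km/s.

216.8 km/s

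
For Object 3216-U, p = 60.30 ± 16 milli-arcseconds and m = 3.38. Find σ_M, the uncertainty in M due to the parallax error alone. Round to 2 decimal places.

M = m − 5 log₁₀ d + 5 = m + 5 log₁₀ p + 5, so ∂M/∂p = 5/(p ln 10).
σ_M = (5/ln 10) · (σ_p/p) = 2.1715 × 16/60.30 = 2.1715 × 0.26534 = 0.57619.

σ_M = 0.58 mag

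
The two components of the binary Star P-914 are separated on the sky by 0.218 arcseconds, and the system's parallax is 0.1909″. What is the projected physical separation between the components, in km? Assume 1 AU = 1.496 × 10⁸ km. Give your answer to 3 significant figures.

d = 1/p = 1/0.1909″ = 5.2383 pc.
At distance d (pc), an angle of θ arcsec spans θ·d AU: s = 0.218 × 5.2383 = 1.1419 AU.
= 1.1419 × 1.496 × 10⁸ km = 1.7083 × 10^8 km.

1.71 × 10^8 km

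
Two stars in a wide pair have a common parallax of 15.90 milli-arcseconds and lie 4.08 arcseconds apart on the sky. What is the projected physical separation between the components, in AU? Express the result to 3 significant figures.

257 AU

d = 1/p = 1/0.01590″ = 62.893 pc.
At distance d (pc), an angle of θ arcsec spans θ·d AU: s = 4.08 × 62.893 = 256.6 AU.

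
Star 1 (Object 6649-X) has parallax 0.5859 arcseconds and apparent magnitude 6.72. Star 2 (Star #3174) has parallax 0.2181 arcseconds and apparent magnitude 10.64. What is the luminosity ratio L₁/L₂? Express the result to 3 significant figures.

d₁ = 1/p₁ = 1/0.5859″ = 1.7068 pc; d₂ = 1/p₂ = 1/0.2181″ = 4.5851 pc.
M₁ = m₁ − 5 log₁₀ d₁ + 5 = 6.72 − 1.1609 + 5 = 10.5591.
M₂ = 10.64 − 3.3067 + 5 = 12.3333.
L₁/L₂ = 10^(0.4(M₂ − M₁)) = 10^(0.4 × 1.7742) = 10^0.70968 = 5.1248.

L₁/L₂ = 5.12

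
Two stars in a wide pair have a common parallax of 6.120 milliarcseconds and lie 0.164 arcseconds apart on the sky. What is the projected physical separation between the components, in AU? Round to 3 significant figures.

d = 1/p = 1/0.006120″ = 163.4 pc.
At distance d (pc), an angle of θ arcsec spans θ·d AU: s = 0.164 × 163.4 = 26.798 AU.

26.8 AU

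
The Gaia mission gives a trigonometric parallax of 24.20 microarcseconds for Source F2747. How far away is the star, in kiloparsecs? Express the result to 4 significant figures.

p = 24.20 microarcseconds = 0.00002420 arcsec.
d = 1/p = 1/0.00002420 = 41322 pc.
= 41.322 kpc.

41.32 kpc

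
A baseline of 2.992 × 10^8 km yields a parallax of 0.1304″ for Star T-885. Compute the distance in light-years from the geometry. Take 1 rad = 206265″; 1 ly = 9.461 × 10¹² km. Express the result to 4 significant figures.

50.02 ly

θ = 0.1304″ = 0.1304/206265 = 6.3220 × 10^-7 rad.
d = B/θ = (2.992 × 10^8) / (6.3220 × 10^-7) = 4.7327 × 10^14 km = (4.7327 × 10^14) / (9.461 × 10^12) ly = 50.023 ly.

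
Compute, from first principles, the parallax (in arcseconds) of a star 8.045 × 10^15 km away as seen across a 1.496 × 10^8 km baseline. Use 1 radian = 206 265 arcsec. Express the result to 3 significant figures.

0.00384 arcsec

θ ≈ B/d = (1.496 × 10^8) / (8.045 × 10^15) = 1.8595 × 10^-8 rad.
In arcseconds: 1.8595 × 10^-8 × 206265 = 0.0038355″.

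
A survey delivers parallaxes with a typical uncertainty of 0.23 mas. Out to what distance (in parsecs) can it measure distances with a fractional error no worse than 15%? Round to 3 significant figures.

σ_d/d = σ_p/p, so the condition is σ_p/p ≤ 0.15, i.e. p ≥ σ_p/0.15.
p_min = 0.23/0.15 = 1.5333 mas = 0.0015333 arcsec.
d_max = 1/p_min = 1/0.0015333 = 652.19 pc.

652 pc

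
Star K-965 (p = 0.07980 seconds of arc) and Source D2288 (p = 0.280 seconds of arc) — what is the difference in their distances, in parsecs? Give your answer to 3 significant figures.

d_A = 1/0.07980″ = 12.531 pc; d_B = 1/0.2800″ = 3.5714 pc.
|d_B − d_A| = |3.5714 − 12.531| = 8.9596 pc.

8.96 pc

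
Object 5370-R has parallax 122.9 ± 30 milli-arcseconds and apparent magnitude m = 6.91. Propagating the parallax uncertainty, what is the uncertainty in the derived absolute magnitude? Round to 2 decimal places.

σ_M = 0.53 mag

M = m − 5 log₁₀ d + 5 = m + 5 log₁₀ p + 5, so ∂M/∂p = 5/(p ln 10).
σ_M = (5/ln 10) · (σ_p/p) = 2.1715 × 30/122.9 = 2.1715 × 0.2441 = 0.53006.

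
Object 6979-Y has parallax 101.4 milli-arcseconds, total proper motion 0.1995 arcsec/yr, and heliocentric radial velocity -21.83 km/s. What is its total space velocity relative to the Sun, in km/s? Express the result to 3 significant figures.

23.7 km/s

d = 1/p = 1/0.1014″ = 9.8619 pc.
v_t = 4.740 μ d = 4.740 × 0.1995 × 9.8619 = 9.3257 km/s.
v = √(v_r² + v_t²) = √((-21.83)² + 9.3257²) = √563.518 = 23.739 km/s.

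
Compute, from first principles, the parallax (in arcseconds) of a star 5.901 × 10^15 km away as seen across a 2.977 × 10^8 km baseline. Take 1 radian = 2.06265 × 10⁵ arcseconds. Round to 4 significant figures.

0.01041 arcsec

θ ≈ B/d = (2.977 × 10^8) / (5.901 × 10^15) = 5.0449 × 10^-8 rad.
In arcseconds: 5.0449 × 10^-8 × 206265 = 0.010406″.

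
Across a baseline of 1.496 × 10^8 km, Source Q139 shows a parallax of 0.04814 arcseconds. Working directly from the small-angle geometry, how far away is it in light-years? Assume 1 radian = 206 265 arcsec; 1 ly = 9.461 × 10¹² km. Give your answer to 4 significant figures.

67.75 ly

θ = 0.04814″ = 0.04814/206265 = 2.3339 × 10^-7 rad.
d = B/θ = (1.496 × 10^8) / (2.3339 × 10^-7) = 6.4099 × 10^14 km = (6.4099 × 10^14) / (9.461 × 10^12) ly = 67.751 ly.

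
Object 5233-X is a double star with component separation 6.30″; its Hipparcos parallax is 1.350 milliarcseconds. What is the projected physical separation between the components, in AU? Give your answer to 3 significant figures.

d = 1/p = 1/0.001350″ = 740.74 pc.
At distance d (pc), an angle of θ arcsec spans θ·d AU: s = 6.30 × 740.74 = 4666.7 AU.

4670 AU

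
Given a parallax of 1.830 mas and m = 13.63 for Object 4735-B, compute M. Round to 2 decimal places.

d = 1/p = 1/0.001830″ = 546.45 pc.
m − M = 5 log₁₀(546.45) − 5 = 13.6878 − 5 = 8.6878.
M = m − (m − M) = 13.63 − 8.6878 = 4.94.

M = 4.94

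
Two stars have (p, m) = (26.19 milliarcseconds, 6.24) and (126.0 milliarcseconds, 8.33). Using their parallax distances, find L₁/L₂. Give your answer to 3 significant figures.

d₁ = 1/p₁ = 1/0.02619″ = 38.183 pc; d₂ = 1/p₂ = 1/0.1260″ = 7.9365 pc.
M₁ = m₁ − 5 log₁₀ d₁ + 5 = 6.24 − 7.9094 + 5 = 3.3306.
M₂ = 8.33 − 4.4981 + 5 = 8.8319.
L₁/L₂ = 10^(0.4(M₂ − M₁)) = 10^(0.4 × 5.5013) = 10^2.20052 = 158.68.

L₁/L₂ = 159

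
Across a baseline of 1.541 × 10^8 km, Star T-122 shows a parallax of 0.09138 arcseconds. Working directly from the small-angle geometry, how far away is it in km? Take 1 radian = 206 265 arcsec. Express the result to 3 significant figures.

3.48 × 10^14 km

θ = 0.09138″ = 0.09138/206265 = 4.4302 × 10^-7 rad.
d = B/θ = (1.541 × 10^8) / (4.4302 × 10^-7) = 3.4784 × 10^14 km.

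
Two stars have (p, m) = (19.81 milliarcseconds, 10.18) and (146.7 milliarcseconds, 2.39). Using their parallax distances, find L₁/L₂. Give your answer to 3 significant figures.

d₁ = 1/p₁ = 1/0.01981″ = 50.48 pc; d₂ = 1/p₂ = 1/0.1467″ = 6.8166 pc.
M₁ = m₁ − 5 log₁₀ d₁ + 5 = 10.18 − 8.5156 + 5 = 6.6644.
M₂ = 2.39 − 4.1678 + 5 = 3.2222.
L₁/L₂ = 10^(0.4(M₂ − M₁)) = 10^(0.4 × (-3.4422)) = 10^(-1.37688) = 0.041987.

L₁/L₂ = 0.0420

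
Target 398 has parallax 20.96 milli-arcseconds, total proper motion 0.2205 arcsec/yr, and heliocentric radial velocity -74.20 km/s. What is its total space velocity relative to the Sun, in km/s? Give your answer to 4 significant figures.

d = 1/p = 1/0.02096″ = 47.71 pc.
v_t = 4.740 μ d = 4.740 × 0.2205 × 47.71 = 49.865 km/s.
v = √(v_r² + v_t²) = √((-74.20)² + 49.865²) = √7992.16 = 89.399 km/s.

89.40 km/s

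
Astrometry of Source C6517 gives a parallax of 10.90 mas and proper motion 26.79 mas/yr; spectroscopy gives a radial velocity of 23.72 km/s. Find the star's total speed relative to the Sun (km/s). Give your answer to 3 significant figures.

d = 1/p = 1/0.01090″ = 91.743 pc.
μ = 26.79 mas/yr = 0.02679 ″/yr.
v_t = 4.740 μ d = 4.740 × 0.02679 × 91.743 = 11.65 km/s.
v = √(v_r² + v_t²) = √(23.72² + 11.65²) = √698.361 = 26.427 km/s.

26.4 km/s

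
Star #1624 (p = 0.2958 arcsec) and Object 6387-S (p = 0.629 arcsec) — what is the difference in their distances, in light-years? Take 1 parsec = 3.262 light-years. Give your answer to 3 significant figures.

d_A = 1/0.2958″ = 3.3807 pc; d_B = 1/0.6290″ = 1.5898 pc.
|d_B − d_A| = |1.5898 − 3.3807| = 1.7909 pc = 1.7909 × 3.262 ly = 5.8419 ly.

5.84 ly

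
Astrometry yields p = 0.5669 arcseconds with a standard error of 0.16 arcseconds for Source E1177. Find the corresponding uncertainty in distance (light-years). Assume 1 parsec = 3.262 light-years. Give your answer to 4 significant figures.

1.624 ly

d = 1/p, so σ_d = σ_p / p².
σ_d = 0.160 / (0.5669)² = 0.160 / 0.32138 = 0.49785 pc = 0.49785 × 3.262 ly = 1.624 ly.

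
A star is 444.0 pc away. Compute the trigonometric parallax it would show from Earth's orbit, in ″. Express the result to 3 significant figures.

p = 1/d = 1/444 = 0.0022523 arcsec.

0.00225 ″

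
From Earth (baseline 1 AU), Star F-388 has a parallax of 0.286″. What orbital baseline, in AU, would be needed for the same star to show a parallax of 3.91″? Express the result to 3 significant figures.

13.7 AU

Parallax scales linearly with baseline: p ∝ B, so B = p_target / p_Earth × 1 AU.
B = 3.91 / 0.286 = 13.671 AU.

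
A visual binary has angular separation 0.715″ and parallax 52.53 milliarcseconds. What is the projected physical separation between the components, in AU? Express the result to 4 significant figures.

d = 1/p = 1/0.05253″ = 19.037 pc.
At distance d (pc), an angle of θ arcsec spans θ·d AU: s = 0.715 × 19.037 = 13.611 AU.

13.61 AU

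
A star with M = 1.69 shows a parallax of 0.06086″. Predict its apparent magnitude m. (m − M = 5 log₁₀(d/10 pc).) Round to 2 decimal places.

m = 2.77

d = 1/p = 1/0.06086″ = 16.431 pc.
m − M = 5 log₁₀ d − 5 = 5 log₁₀(16.431) − 5 = 6.0783 − 5 = 1.0783.
m = M + (m − M) = 1.69 + 1.0783 = 2.77.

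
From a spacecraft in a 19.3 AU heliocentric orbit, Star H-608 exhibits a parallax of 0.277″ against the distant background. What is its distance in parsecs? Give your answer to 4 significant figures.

69.68 pc

With baseline B (in AU) and parallax p (in arcsec), d = B/p parsecs.
d = 19.3 / 0.277 = 69.675 pc.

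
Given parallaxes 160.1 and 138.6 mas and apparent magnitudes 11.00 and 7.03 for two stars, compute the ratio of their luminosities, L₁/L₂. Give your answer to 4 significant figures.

d₁ = 1/p₁ = 1/0.1601″ = 6.2461 pc; d₂ = 1/p₂ = 1/0.1386″ = 7.215 pc.
M₁ = m₁ − 5 log₁₀ d₁ + 5 = 11.00 − 3.9780 + 5 = 12.0220.
M₂ = 7.03 − 4.2912 + 5 = 7.7388.
L₁/L₂ = 10^(0.4(M₂ − M₁)) = 10^(0.4 × (-4.2832)) = 10^(-1.71328) = 0.019352.

L₁/L₂ = 0.01935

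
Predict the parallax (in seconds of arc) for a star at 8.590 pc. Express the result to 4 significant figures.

p = 1/d = 1/8.59 = 0.11641 arcsec.

0.1164 arcsec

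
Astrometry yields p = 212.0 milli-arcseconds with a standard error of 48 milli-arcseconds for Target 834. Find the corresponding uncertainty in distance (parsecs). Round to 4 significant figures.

1.068 pc

d = 1/p, so σ_d = σ_p / p².
σ_d = 0.0480 / (0.2120)² = 0.0480 / 0.044944 = 1.068 pc.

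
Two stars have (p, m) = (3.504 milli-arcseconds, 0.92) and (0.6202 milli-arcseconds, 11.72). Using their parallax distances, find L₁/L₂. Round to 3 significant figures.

d₁ = 1/p₁ = 1/0.003504″ = 285.39 pc; d₂ = 1/p₂ = 1/0.0006202″ = 1612.4 pc.
M₁ = m₁ − 5 log₁₀ d₁ + 5 = 0.92 − 12.2772 + 5 = -6.3572.
M₂ = 11.72 − 16.0374 + 5 = 0.6826.
L₁/L₂ = 10^(0.4(M₂ − M₁)) = 10^(0.4 × 7.0398) = 10^2.81592 = 654.52.

L₁/L₂ = 655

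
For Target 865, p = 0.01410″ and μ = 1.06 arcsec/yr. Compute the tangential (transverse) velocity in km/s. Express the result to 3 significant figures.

d = 1/p = 1/0.01410″ = 70.922 pc.
v_t = 4.74 × μ × d = 4.74 × 1.06 × 70.922 = 356.34 km/s.

356 km/s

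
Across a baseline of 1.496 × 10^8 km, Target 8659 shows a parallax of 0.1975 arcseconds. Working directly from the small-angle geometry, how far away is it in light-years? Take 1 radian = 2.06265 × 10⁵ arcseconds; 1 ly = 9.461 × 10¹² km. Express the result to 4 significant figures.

θ = 0.1975″ = 0.1975/206265 = 9.5751 × 10^-7 rad.
d = B/θ = (1.496 × 10^8) / (9.5751 × 10^-7) = 1.5624 × 10^14 km = (1.5624 × 10^14) / (9.461 × 10^12) ly = 16.514 ly.

16.51 ly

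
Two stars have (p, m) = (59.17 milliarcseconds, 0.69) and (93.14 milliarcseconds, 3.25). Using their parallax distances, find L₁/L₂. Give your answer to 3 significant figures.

L₁/L₂ = 26.2

d₁ = 1/p₁ = 1/0.05917″ = 16.9 pc; d₂ = 1/p₂ = 1/0.09314″ = 10.737 pc.
M₁ = m₁ − 5 log₁₀ d₁ + 5 = 0.69 − 6.1394 + 5 = -0.4494.
M₂ = 3.25 − 5.1544 + 5 = 3.0956.
L₁/L₂ = 10^(0.4(M₂ − M₁)) = 10^(0.4 × 3.5450) = 10^1.41800 = 26.182.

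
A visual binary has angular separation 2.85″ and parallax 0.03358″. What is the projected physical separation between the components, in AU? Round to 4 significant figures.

d = 1/p = 1/0.03358″ = 29.78 pc.
At distance d (pc), an angle of θ arcsec spans θ·d AU: s = 2.85 × 29.78 = 84.873 AU.

84.87 AU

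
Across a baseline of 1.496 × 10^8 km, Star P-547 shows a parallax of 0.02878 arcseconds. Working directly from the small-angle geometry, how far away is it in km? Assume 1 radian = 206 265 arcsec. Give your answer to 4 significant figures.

1.072 × 10^15 km

θ = 0.02878″ = 0.02878/206265 = 1.3953 × 10^-7 rad.
d = B/θ = (1.496 × 10^8) / (1.3953 × 10^-7) = 1.0722 × 10^15 km.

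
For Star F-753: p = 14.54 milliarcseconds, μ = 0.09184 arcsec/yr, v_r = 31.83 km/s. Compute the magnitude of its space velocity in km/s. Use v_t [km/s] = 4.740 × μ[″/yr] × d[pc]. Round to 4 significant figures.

d = 1/p = 1/0.01454″ = 68.776 pc.
v_t = 4.740 μ d = 4.740 × 0.09184 × 68.776 = 29.94 km/s.
v = √(v_r² + v_t²) = √(31.83² + 29.94²) = √1909.55 = 43.698 km/s.

43.70 km/s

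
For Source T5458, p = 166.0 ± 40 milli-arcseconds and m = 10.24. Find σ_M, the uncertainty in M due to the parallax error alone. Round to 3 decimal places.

M = m − 5 log₁₀ d + 5 = m + 5 log₁₀ p + 5, so ∂M/∂p = 5/(p ln 10).
σ_M = (5/ln 10) · (σ_p/p) = 2.1715 × 40/166.0 = 2.1715 × 0.24096 = 0.52324.

σ_M = 0.523 mag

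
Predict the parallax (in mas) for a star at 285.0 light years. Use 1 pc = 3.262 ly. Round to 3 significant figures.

d = 285.0 ly ÷ 3.262 = 87.37 pc.
p = 1/d = 1/87.37 = 0.011446 arcsec.
= 0.011446 × 1000 = 11.446 mas.

11.4 mas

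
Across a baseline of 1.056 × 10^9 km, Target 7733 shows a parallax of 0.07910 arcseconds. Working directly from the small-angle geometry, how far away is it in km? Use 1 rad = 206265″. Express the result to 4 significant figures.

θ = 0.07910″ = 0.07910/206265 = 3.8349 × 10^-7 rad.
d = B/θ = (1.056 × 10^9) / (3.8349 × 10^-7) = 2.7537 × 10^15 km.

2.754 × 10^15 km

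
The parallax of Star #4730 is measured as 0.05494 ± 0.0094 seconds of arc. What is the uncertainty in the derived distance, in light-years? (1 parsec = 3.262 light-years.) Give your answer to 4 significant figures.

10.16 ly

d = 1/p, so σ_d = σ_p / p².
σ_d = 0.00940 / (0.05494)² = 0.00940 / 0.0030184 = 3.1142 pc = 3.1142 × 3.262 ly = 10.159 ly.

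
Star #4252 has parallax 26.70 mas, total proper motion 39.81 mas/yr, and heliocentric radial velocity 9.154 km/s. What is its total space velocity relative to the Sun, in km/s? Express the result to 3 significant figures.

11.6 km/s

d = 1/p = 1/0.02670″ = 37.453 pc.
μ = 39.81 mas/yr = 0.03981 ″/yr.
v_t = 4.740 μ d = 4.740 × 0.03981 × 37.453 = 7.0674 km/s.
v = √(v_r² + v_t²) = √(9.154² + 7.0674²) = √133.744 = 11.565 km/s.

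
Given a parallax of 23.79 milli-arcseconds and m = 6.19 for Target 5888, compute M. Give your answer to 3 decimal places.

M = 3.072

d = 1/p = 1/0.02379″ = 42.034 pc.
m − M = 5 log₁₀(42.034) − 5 = 8.1180 − 5 = 3.1180.
M = m − (m − M) = 6.19 − 3.1180 = 3.072.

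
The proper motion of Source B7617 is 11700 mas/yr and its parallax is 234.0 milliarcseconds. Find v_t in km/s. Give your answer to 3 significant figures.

237 km/s

d = 1/p = 1/0.2340″ = 4.2735 pc.
μ = 11700 mas/yr = 11.7 ″/yr.
v_t = 4.74 × μ × d = 4.74 × 11.7 × 4.2735 = 237 km/s.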